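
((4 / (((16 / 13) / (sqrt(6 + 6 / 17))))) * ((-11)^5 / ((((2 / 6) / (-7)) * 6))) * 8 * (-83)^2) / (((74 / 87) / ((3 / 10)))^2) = 20633042477234187 * sqrt(51) / 4654600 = 31656725844.17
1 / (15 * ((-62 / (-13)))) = 13 / 930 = 0.01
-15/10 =-3/2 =-1.50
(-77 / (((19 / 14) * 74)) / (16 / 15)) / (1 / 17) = -137445 / 11248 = -12.22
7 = 7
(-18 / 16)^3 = -729 / 512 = -1.42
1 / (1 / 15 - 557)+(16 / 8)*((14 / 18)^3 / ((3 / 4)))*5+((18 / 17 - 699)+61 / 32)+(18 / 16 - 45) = -3645810965189 / 4969493856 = -733.64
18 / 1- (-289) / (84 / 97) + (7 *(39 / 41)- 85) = 941537 / 3444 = 273.38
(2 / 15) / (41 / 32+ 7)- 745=-2961311 / 3975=-744.98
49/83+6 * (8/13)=4621/1079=4.28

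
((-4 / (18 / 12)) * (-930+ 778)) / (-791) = -1216 / 2373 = -0.51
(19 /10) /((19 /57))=57 /10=5.70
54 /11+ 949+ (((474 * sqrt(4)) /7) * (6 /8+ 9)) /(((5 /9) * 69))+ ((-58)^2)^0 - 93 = 7937224 /8855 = 896.36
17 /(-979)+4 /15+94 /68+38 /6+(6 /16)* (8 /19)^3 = 9124334127 /1141543370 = 7.99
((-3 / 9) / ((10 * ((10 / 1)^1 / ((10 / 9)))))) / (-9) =1 / 2430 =0.00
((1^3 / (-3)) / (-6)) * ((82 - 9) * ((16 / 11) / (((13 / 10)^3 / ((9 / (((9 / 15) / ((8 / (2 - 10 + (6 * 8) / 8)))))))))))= -11680000 / 72501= -161.10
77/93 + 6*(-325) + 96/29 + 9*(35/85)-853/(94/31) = -9582699895/4309806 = -2223.46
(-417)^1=-417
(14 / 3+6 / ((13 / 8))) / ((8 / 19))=3097 / 156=19.85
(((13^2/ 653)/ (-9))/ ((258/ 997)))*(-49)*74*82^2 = 2054032787716/ 758133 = 2709330.40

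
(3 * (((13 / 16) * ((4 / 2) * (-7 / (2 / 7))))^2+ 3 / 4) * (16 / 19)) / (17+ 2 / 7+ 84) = 8525181 / 215536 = 39.55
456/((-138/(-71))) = 5396/23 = 234.61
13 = 13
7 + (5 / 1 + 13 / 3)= 49 / 3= 16.33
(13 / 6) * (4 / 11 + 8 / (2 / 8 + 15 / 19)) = 45526 / 2607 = 17.46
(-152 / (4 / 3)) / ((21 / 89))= -3382 / 7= -483.14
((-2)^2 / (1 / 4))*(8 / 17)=128 / 17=7.53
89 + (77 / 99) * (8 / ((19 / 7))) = 15611 / 171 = 91.29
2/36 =1/18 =0.06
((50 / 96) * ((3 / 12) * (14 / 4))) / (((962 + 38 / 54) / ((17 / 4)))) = 1575 / 782848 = 0.00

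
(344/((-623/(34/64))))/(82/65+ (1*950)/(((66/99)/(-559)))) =47515/129029014156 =0.00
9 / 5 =1.80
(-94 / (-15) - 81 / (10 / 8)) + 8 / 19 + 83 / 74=-1201933 / 21090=-56.99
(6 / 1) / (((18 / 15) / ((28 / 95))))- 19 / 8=-137 / 152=-0.90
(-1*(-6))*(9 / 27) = 2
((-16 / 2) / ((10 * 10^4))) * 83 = -83 / 12500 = -0.01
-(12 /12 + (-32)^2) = -1025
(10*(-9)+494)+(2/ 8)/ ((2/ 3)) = 3235/ 8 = 404.38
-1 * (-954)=954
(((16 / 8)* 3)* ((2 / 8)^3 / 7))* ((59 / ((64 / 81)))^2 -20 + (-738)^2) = 965836605 / 131072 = 7368.75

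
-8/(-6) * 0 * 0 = 0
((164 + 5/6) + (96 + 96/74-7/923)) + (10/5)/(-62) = 1664823229/6352086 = 262.09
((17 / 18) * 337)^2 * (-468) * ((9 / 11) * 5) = -193944878.64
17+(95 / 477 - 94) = -36634 / 477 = -76.80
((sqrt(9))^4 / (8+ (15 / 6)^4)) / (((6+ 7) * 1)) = 432 / 3263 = 0.13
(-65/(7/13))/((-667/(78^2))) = 5140980/4669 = 1101.09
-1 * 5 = -5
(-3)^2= 9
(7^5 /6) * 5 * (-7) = -588245 /6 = -98040.83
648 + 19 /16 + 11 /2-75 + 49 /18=83867 /144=582.41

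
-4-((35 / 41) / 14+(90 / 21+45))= -30621 / 574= -53.35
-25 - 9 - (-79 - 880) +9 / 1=934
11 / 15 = 0.73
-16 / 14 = -8 / 7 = -1.14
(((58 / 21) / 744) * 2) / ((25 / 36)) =58 / 5425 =0.01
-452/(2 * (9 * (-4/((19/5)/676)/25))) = 10735/12168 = 0.88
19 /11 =1.73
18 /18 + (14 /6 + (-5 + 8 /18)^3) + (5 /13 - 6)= -917600 /9477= -96.82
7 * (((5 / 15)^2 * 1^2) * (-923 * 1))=-6461 / 9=-717.89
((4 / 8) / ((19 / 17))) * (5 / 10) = 17 / 76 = 0.22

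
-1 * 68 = -68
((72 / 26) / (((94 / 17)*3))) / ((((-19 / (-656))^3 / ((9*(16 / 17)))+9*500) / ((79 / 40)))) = 40945981538304 / 558853195886462165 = 0.00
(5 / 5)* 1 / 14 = 0.07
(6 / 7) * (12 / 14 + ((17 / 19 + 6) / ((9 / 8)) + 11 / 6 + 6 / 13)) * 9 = 71.59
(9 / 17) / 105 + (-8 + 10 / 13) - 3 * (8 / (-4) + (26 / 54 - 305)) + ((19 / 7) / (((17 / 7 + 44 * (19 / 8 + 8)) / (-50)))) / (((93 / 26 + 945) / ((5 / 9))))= 402562804966031 / 441247089465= 912.33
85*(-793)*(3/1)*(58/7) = -11728470/7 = -1675495.71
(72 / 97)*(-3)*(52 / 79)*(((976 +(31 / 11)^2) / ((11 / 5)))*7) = -46803687840 / 10199453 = -4588.84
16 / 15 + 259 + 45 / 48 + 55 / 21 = 147629 / 560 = 263.62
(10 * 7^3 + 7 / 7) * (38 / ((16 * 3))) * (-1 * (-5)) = 325945 / 24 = 13581.04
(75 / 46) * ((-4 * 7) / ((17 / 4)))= -4200 / 391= -10.74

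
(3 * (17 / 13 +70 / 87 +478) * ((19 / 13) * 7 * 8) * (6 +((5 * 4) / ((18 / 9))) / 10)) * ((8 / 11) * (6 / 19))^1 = 10217219712 / 53911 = 189520.13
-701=-701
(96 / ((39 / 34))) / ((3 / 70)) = 76160 / 39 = 1952.82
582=582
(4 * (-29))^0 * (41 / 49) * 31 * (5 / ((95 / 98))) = 2542 / 19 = 133.79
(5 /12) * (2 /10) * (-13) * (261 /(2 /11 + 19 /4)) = -12441 /217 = -57.33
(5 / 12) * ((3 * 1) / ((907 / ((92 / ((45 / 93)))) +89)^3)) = 28997367760 / 19126917670871737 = 0.00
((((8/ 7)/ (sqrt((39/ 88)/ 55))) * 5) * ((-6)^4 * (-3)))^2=39020838912000/ 637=61257203943.49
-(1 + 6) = -7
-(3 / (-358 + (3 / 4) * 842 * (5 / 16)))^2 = -9216 / 26429881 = -0.00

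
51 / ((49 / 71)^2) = 257091 / 2401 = 107.08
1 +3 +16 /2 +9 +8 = 29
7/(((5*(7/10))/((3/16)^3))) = 0.01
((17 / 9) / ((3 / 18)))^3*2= 78608 / 27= 2911.41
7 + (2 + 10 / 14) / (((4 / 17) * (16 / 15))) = 7981 / 448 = 17.81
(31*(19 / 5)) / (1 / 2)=1178 / 5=235.60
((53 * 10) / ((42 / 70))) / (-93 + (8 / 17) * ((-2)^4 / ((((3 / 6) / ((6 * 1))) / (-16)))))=-45050 / 78471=-0.57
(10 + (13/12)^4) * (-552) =-5426183/864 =-6280.30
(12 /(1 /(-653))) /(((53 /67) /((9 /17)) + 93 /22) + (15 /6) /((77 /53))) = -363833316 /345551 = -1052.91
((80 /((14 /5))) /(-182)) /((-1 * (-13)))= -100 /8281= -0.01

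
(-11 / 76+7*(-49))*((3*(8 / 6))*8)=-208632 / 19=-10980.63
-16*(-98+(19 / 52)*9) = 19700 / 13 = 1515.38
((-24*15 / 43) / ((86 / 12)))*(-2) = 2.34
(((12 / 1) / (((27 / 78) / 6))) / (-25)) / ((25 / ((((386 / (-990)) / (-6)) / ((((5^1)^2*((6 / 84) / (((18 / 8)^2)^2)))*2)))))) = -4267809 / 27500000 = -0.16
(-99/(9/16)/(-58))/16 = 11/58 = 0.19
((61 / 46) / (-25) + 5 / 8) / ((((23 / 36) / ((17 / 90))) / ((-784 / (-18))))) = 1461082 / 198375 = 7.37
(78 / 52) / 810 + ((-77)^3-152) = -246609899 / 540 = -456685.00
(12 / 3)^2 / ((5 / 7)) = 112 / 5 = 22.40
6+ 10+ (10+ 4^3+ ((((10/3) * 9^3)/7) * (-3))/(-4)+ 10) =5045/14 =360.36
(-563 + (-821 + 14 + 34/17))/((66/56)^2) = -119168/121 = -984.86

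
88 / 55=8 / 5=1.60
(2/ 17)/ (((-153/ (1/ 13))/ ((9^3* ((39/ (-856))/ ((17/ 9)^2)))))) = 19683/ 35746988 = 0.00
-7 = -7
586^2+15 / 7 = 343398.14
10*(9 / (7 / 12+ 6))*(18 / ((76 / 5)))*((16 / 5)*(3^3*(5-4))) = 2099520 / 1501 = 1398.75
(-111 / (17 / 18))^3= -7976023992 / 4913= -1623452.88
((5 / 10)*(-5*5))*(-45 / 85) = 225 / 34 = 6.62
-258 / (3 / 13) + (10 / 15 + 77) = -3121 / 3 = -1040.33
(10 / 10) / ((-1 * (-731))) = 1 / 731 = 0.00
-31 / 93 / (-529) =1 / 1587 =0.00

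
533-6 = 527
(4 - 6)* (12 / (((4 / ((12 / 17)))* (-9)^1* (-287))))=-8 / 4879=-0.00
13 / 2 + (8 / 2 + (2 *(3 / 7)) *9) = 255 / 14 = 18.21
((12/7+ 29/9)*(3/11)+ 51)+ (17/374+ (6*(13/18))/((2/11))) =17608/231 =76.23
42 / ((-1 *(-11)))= 42 / 11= 3.82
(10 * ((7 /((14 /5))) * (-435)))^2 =118265625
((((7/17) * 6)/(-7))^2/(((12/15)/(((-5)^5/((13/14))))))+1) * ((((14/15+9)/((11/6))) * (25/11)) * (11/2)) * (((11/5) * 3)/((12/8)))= -585567914/3757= -155860.50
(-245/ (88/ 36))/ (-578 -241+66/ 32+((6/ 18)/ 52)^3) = 119587104/ 974736587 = 0.12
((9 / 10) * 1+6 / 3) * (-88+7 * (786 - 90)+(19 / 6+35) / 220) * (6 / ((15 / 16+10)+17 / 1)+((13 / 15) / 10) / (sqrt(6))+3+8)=2380796093 * sqrt(6) / 11880000+102007955677 / 655600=156085.69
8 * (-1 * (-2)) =16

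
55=55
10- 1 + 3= 12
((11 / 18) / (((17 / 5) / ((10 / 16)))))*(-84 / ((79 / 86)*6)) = -82775 / 48348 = -1.71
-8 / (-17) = 8 / 17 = 0.47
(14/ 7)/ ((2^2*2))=1/ 4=0.25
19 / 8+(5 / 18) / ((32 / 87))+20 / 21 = 1829 / 448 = 4.08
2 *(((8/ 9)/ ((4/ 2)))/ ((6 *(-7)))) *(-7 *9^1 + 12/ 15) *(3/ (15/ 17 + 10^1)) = 21148/ 58275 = 0.36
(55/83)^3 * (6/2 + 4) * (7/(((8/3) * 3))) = 8152375/4574296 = 1.78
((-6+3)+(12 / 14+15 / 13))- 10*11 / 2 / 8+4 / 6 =-15719 / 2184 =-7.20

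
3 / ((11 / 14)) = 42 / 11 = 3.82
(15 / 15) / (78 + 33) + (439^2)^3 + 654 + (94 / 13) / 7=72302196740377584040 / 10101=7157924635222016.04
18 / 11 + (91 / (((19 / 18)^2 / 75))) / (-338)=-851076 / 51623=-16.49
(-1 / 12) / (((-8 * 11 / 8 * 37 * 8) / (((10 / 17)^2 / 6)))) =25 / 16937712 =0.00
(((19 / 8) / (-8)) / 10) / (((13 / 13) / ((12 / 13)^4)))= -3078 / 142805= -0.02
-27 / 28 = -0.96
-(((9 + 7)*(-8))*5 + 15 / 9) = 1915 / 3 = 638.33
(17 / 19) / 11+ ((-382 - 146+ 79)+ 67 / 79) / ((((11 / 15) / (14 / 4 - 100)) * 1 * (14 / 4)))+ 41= 1952145078 / 115577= 16890.43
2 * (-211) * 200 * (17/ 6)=-717400/ 3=-239133.33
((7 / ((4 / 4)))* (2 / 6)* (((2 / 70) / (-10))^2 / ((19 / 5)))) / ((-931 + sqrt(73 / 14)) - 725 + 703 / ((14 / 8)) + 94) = -4061 / 940024456125 - sqrt(1022) / 3760097824500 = -0.00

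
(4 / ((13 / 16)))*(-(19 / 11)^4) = -8340544 / 190333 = -43.82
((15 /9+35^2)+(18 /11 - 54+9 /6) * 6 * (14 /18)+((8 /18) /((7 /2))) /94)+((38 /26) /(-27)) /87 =109331325008 /110513403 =989.30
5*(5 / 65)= 5 / 13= 0.38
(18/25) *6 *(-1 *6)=-648/25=-25.92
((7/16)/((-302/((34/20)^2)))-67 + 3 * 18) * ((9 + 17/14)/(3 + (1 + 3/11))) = -31.09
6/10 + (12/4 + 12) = 78/5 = 15.60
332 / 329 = 1.01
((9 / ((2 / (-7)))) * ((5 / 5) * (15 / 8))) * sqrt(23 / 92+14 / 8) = -83.53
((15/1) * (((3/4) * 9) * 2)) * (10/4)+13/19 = 506.93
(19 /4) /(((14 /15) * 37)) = 285 /2072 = 0.14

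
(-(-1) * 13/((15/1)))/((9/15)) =13/9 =1.44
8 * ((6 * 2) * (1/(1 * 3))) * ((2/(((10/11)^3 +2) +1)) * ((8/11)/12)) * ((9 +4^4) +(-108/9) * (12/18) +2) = 4011392/14979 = 267.80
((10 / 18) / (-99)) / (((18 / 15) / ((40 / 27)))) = -500 / 72171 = -0.01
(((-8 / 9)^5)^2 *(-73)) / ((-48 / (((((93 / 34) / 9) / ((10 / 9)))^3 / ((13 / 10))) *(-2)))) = -9121533263872 / 618603980298525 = -0.01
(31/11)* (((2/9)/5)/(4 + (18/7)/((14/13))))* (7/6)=0.02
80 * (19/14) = 760/7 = 108.57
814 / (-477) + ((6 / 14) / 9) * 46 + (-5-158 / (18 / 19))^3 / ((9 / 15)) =-6854445975592 / 811377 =-8447917.52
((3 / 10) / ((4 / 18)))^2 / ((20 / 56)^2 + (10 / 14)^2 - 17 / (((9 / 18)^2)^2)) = -11907 / 1772900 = -0.01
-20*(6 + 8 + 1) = -300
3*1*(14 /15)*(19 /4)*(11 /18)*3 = 1463 /60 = 24.38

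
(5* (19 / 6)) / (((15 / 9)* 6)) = 19 / 12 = 1.58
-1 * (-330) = 330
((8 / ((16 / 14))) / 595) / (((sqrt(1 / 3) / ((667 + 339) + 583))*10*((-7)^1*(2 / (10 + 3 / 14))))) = -32461*sqrt(3) / 23800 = -2.36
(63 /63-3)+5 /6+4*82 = 1961 /6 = 326.83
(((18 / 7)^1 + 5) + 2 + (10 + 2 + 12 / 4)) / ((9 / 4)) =688 / 63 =10.92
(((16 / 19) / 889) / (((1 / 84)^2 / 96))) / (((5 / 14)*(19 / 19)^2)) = 21676032 / 12065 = 1796.60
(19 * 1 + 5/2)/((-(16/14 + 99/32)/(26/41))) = -9632/2993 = -3.22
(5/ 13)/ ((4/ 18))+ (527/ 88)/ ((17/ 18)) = 4617/ 572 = 8.07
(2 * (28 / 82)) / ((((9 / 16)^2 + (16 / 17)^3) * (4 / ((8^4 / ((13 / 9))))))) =46364884992 / 110142851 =420.95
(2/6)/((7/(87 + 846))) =311/7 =44.43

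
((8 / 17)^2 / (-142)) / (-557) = 0.00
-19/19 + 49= 48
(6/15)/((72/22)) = 11/90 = 0.12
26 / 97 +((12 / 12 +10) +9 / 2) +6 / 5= 16459 / 970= 16.97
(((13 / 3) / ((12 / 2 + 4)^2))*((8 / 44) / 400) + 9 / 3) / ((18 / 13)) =25740169 / 11880000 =2.17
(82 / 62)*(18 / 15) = 1.59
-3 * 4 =-12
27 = 27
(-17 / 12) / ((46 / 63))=-1.94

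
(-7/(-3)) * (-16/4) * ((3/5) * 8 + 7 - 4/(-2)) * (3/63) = -92/15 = -6.13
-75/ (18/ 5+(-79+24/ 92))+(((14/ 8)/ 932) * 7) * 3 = 33424227/ 32213648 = 1.04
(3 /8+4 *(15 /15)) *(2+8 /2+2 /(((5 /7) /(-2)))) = 7 /4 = 1.75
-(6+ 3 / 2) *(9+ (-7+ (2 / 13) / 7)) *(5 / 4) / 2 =-1725 / 182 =-9.48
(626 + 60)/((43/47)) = 32242/43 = 749.81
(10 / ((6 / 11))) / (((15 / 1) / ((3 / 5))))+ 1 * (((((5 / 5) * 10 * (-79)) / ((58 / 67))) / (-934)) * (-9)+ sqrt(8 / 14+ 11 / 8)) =-3274829 / 406290+ sqrt(1526) / 28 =-6.67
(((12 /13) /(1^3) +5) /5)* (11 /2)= 847 /130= 6.52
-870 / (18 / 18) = -870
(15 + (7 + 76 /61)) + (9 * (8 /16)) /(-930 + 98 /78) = 102701345 /4418962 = 23.24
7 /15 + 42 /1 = 637 /15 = 42.47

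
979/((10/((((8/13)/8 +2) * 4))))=52866/65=813.32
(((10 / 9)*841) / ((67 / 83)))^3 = 340112242244627000 / 219256227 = 1551209043.86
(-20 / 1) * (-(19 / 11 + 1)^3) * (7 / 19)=149.47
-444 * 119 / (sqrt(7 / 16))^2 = -120768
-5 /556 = -0.01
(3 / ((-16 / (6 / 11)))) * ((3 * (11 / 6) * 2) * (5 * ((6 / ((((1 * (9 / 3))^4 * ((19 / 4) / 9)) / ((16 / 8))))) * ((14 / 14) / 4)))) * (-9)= 135 / 38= 3.55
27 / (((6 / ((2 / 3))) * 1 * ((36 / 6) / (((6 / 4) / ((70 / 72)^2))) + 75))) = 972 / 25525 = 0.04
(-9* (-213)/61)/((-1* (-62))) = 1917/3782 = 0.51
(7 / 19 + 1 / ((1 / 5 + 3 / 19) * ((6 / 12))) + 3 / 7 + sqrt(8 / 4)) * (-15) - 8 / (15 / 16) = -3537733 / 33915 - 15 * sqrt(2) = -125.52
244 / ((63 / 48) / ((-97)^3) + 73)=3.34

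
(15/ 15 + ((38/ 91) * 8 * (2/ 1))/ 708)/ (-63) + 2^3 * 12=95.98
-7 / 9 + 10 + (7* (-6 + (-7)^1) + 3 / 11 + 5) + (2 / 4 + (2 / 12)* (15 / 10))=-29999 / 396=-75.76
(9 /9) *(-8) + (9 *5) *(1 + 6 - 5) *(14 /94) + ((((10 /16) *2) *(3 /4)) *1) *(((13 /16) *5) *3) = 202499 /12032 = 16.83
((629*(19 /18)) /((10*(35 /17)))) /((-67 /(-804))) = 203167 /525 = 386.98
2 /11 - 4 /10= -12 /55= -0.22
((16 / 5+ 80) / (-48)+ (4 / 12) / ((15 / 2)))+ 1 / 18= -49 / 30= -1.63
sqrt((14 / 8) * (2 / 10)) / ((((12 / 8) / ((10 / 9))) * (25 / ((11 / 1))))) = 22 * sqrt(35) / 675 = 0.19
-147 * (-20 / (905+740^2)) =0.01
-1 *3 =-3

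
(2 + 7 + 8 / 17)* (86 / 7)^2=170108 / 119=1429.48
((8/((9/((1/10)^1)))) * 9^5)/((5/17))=446148/25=17845.92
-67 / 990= -0.07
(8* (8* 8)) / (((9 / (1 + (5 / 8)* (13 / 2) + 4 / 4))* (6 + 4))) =1552 / 45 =34.49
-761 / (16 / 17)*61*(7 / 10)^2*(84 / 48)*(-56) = 1894765957 / 800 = 2368457.45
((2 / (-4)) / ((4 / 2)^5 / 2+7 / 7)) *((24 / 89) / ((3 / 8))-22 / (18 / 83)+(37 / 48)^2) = 6844165 / 2323968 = 2.95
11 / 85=0.13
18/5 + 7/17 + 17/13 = 5878/1105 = 5.32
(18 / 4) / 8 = 0.56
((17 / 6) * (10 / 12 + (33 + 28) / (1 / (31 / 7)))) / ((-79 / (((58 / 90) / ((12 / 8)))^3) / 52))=-490745897512 / 12245286375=-40.08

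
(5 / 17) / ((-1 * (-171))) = 5 / 2907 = 0.00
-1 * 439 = -439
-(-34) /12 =17 /6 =2.83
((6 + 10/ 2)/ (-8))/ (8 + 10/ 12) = -33/ 212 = -0.16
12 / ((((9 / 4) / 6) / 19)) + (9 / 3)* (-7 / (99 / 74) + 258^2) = 6609382 / 33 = 200284.30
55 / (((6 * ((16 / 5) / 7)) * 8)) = 1925 / 768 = 2.51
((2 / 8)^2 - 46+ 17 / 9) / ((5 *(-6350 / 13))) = 82459 / 4572000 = 0.02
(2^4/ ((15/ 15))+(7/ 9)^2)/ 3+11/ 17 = 25538/ 4131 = 6.18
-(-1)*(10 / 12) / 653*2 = 5 / 1959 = 0.00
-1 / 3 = -0.33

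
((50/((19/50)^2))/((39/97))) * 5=60625000/14079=4306.06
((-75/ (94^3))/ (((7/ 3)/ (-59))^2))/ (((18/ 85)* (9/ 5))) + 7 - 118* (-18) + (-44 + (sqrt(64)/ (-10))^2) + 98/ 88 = 140255309525321/ 67152716400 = 2088.60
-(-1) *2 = 2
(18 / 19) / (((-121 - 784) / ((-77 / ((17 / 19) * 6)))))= 231 / 15385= 0.02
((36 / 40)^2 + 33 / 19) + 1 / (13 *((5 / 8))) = 65947 / 24700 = 2.67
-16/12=-4/3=-1.33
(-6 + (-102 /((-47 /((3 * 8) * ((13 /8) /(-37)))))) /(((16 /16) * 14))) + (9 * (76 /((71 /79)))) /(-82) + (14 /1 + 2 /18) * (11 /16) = -29306756993 /5102726832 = -5.74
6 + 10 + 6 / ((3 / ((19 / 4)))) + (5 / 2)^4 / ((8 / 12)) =2691 / 32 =84.09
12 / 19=0.63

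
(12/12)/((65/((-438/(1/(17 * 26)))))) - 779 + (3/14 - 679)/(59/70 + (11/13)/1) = -31964094/7685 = -4159.28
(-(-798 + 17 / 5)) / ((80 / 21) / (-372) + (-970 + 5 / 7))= -0.82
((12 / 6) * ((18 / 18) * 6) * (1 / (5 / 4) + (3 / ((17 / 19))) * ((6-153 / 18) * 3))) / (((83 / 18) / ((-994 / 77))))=63475704 / 77605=817.93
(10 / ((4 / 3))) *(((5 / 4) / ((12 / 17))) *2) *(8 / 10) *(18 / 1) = 765 / 2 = 382.50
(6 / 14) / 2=3 / 14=0.21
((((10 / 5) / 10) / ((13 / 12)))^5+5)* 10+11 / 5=12113931789 / 232058125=52.20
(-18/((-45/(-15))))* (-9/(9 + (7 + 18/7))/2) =189/130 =1.45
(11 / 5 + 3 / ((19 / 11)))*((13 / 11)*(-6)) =-2652 / 95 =-27.92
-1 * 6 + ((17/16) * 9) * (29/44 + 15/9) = 11433/704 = 16.24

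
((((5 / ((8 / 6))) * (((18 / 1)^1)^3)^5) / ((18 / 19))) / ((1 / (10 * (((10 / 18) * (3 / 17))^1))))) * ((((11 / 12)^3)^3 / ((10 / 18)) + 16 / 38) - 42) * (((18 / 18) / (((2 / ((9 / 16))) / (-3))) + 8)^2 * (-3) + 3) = 160739762546694853108630.10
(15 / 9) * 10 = 50 / 3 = 16.67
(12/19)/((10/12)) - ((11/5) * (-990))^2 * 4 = -18974735.24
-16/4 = -4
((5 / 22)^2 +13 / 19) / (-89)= -6767 / 818444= -0.01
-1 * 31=-31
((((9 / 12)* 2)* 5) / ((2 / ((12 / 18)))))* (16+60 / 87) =1210 / 29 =41.72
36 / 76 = 9 / 19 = 0.47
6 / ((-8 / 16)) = -12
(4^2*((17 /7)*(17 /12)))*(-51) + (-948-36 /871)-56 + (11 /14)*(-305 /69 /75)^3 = -51529953809023961 /13519705767750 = -3811.47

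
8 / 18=4 / 9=0.44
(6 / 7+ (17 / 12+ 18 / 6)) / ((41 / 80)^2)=708800 / 35301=20.08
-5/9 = -0.56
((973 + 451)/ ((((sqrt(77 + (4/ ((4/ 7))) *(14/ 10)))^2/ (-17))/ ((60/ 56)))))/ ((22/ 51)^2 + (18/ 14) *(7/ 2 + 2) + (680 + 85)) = -472237560/ 1220450749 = -0.39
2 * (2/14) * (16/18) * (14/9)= 32/81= 0.40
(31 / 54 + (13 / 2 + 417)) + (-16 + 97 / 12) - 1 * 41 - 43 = 35873 / 108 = 332.16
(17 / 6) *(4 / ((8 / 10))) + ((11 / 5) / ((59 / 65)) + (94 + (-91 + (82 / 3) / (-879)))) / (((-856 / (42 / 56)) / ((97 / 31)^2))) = 1204800752411 / 85323376752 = 14.12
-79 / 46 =-1.72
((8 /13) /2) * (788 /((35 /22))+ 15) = 71444 /455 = 157.02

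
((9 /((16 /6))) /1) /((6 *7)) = 9 /112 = 0.08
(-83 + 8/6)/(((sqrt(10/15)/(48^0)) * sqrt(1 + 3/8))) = -490 * sqrt(33)/33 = -85.30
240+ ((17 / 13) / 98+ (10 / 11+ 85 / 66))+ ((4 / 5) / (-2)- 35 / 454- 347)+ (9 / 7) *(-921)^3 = -47929470917085113 / 47717670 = -1004438626.55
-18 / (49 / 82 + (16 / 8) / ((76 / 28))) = -3116 / 231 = -13.49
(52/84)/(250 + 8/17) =221/89418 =0.00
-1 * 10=-10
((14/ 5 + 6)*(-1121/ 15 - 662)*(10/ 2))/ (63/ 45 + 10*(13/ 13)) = -486244/ 171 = -2843.53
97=97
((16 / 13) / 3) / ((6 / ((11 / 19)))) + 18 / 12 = 6845 / 4446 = 1.54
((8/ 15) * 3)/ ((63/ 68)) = 1.73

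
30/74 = 15/37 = 0.41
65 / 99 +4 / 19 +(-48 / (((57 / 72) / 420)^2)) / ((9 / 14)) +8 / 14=-5257521201721 / 250173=-21015542.05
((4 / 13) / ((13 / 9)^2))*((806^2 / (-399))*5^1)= -2075760 / 1729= -1200.56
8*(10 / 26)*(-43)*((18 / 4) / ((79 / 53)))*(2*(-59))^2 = -5561736.40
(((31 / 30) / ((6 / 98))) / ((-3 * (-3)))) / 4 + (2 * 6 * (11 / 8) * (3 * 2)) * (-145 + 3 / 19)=-882702659 / 61560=-14338.90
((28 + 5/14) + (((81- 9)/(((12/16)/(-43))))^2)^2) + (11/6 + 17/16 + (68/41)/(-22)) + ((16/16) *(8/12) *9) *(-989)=44002218548252322319/151536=290374686861553.18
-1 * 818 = -818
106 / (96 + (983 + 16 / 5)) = 530 / 5411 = 0.10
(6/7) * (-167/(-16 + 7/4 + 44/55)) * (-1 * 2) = -40080/1883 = -21.29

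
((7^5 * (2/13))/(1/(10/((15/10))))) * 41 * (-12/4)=-27563480/13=-2120267.69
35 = 35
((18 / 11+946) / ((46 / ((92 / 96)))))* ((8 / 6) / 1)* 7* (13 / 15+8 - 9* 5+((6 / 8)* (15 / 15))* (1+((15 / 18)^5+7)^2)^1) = 20985069359933 / 19953838080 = 1051.68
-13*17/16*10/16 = -1105/128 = -8.63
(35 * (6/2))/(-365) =-21/73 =-0.29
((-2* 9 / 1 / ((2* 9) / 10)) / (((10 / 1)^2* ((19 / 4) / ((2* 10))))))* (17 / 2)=-68 / 19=-3.58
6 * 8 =48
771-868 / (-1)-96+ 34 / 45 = 69469 / 45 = 1543.76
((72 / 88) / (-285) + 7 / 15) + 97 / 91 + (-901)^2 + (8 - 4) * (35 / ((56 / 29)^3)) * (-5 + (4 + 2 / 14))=726267275994959 / 894653760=811785.86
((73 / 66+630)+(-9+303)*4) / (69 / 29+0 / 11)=3458801 / 4554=759.51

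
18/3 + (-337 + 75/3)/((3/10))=-1034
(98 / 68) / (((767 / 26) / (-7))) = -343 / 1003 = -0.34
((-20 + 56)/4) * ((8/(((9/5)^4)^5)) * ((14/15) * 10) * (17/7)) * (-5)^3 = -6484985351562500000/4052555153018976267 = -1.60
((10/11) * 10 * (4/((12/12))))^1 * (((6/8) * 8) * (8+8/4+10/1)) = 4363.64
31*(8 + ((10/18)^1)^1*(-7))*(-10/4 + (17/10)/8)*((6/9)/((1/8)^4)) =-35823104/45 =-796068.98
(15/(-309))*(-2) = 10/103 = 0.10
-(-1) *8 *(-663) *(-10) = 53040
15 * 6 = 90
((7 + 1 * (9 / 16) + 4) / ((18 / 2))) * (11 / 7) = 2035 / 1008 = 2.02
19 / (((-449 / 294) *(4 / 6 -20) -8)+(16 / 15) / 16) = 41895 / 47612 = 0.88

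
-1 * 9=-9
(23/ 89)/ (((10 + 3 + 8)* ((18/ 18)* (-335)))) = -23/ 626115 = -0.00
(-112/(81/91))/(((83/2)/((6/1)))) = -40768/2241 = -18.19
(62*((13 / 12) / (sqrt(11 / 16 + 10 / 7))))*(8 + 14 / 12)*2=44330*sqrt(1659) / 2133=846.51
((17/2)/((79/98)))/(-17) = -49/79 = -0.62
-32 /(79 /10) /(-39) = 320 /3081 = 0.10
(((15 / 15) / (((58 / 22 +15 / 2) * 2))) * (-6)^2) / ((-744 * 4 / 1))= -33 / 55304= -0.00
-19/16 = -1.19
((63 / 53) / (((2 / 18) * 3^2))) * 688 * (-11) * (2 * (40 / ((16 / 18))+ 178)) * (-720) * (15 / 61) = 2296573171200 / 3233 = 710353594.56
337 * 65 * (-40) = -876200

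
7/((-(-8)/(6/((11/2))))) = 21/22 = 0.95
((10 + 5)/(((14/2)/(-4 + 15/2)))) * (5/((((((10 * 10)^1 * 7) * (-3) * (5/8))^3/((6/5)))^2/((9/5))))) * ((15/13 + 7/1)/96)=424/262545261383056640625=0.00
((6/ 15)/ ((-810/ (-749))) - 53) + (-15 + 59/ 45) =-134296/ 2025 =-66.32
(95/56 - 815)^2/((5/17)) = 7052779885/3136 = 2248973.18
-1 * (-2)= 2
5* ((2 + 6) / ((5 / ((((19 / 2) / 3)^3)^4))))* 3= 2213314919066161 / 90699264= 24402788.09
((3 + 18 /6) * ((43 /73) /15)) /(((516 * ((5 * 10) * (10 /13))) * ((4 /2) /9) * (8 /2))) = 39 /2920000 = 0.00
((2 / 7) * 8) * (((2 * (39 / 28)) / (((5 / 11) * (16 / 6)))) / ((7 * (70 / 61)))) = 78507 / 120050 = 0.65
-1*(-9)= 9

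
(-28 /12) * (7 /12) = -1.36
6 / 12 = 1 / 2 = 0.50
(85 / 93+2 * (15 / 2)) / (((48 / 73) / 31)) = 13505 / 18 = 750.28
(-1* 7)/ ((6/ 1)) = -7/ 6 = -1.17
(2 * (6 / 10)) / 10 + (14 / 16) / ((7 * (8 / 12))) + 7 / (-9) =-1693 / 3600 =-0.47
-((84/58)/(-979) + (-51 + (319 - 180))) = -2498366/28391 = -88.00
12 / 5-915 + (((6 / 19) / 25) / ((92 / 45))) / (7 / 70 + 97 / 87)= -2107679022 / 2309545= -912.59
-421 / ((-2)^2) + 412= 1227 / 4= 306.75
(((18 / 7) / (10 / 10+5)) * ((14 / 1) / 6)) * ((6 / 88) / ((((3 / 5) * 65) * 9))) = 1 / 5148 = 0.00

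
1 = 1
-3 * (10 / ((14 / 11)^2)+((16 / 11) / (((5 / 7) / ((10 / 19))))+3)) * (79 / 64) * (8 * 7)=-49732791 / 23408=-2124.61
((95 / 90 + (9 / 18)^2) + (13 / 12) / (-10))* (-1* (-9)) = 431 / 40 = 10.78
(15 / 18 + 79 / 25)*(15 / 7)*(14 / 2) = 599 / 10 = 59.90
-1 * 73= -73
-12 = -12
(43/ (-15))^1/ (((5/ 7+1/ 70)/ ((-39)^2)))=-101738/ 17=-5984.59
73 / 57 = 1.28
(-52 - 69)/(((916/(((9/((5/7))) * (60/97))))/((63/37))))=-1440747/821881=-1.75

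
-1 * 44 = -44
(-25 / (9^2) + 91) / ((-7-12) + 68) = 1.85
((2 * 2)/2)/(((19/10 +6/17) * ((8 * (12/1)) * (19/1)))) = 85/174648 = 0.00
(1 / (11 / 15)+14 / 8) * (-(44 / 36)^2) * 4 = -1507 / 81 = -18.60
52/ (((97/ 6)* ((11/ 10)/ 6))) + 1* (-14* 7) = -85846/ 1067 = -80.46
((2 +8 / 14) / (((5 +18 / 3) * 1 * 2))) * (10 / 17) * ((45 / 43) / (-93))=-1350 / 1744897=-0.00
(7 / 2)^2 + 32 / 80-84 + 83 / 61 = -85387 / 1220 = -69.99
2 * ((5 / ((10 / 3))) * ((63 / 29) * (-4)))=-756 / 29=-26.07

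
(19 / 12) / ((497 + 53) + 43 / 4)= 19 / 6729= 0.00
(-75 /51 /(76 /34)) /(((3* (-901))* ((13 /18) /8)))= 0.00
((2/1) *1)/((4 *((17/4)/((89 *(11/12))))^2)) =958441/5202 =184.24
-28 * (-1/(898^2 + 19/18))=72/2073613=0.00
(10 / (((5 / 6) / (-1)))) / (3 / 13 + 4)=-156 / 55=-2.84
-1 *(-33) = 33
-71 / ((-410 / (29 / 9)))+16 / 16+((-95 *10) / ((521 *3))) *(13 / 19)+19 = 38723039 / 1922490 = 20.14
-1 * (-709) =709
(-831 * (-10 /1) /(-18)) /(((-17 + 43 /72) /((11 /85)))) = 73128 /20077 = 3.64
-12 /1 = -12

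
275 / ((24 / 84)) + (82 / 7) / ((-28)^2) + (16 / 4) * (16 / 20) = 13249609 / 13720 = 965.71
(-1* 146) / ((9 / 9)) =-146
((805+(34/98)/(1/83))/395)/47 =40856/909685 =0.04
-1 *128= -128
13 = 13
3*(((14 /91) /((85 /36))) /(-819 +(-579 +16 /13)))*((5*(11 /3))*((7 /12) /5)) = -33 /110245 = -0.00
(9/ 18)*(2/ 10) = 1/ 10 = 0.10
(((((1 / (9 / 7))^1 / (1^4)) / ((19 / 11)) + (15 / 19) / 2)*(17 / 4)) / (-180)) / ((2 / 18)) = -4913 / 27360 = -0.18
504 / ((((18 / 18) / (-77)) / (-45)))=1746360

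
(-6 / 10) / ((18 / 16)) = -8 / 15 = -0.53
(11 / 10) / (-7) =-11 / 70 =-0.16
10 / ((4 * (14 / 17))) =85 / 28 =3.04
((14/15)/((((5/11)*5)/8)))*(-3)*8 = -9856/125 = -78.85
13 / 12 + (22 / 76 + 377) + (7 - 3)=87181 / 228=382.37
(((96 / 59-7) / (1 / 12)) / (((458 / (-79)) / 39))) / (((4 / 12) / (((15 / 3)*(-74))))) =-6504668820 / 13511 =-481435.04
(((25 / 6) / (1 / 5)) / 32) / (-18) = -125 / 3456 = -0.04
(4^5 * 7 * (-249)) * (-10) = 17848320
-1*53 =-53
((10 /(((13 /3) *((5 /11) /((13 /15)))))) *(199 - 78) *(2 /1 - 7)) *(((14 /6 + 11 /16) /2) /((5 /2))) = -38599 /24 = -1608.29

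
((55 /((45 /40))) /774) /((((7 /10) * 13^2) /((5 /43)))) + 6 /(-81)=-13113202 /177176727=-0.07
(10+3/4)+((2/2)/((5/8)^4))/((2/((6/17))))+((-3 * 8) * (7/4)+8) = -938973/42500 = -22.09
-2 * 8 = -16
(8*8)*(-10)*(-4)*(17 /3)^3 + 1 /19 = 238968347 /513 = 465825.24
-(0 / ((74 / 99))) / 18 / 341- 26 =-26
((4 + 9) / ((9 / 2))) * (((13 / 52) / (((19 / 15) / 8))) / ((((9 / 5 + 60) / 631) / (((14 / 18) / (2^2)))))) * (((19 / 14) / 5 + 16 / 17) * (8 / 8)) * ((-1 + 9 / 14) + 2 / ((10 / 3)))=3945643 / 1479492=2.67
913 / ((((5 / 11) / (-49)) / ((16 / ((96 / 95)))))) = -1558338.83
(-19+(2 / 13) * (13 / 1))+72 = 55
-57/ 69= -19/ 23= -0.83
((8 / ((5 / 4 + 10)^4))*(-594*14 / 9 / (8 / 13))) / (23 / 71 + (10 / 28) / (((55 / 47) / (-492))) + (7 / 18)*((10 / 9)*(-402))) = 5603806208 / 2417686329375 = 0.00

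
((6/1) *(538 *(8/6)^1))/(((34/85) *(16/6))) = 4035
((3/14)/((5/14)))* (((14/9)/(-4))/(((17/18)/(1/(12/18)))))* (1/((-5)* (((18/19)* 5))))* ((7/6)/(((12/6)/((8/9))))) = 931/114750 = 0.01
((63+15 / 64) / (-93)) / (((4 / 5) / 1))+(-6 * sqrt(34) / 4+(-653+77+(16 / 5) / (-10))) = -114510513 / 198400 - 3 * sqrt(34) / 2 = -585.92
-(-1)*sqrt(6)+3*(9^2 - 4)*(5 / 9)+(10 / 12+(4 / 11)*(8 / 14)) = sqrt(6)+59771 / 462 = 131.82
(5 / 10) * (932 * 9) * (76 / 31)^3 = 1841065344 / 29791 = 61799.38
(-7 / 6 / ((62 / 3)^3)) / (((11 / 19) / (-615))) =736155 / 5243216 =0.14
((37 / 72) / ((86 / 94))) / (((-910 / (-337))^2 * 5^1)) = 197496491 / 12818988000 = 0.02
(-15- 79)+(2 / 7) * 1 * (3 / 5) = -93.83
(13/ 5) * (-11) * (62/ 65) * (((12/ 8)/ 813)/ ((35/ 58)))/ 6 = -9889/ 711375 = -0.01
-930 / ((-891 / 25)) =7750 / 297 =26.09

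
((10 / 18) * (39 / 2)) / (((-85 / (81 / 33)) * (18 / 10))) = -65 / 374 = -0.17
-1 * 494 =-494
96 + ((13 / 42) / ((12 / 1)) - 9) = 43861 / 504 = 87.03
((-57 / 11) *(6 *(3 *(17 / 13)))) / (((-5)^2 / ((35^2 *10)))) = -8546580 / 143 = -59766.29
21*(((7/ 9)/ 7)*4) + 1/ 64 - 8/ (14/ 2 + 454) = 825959/ 88512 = 9.33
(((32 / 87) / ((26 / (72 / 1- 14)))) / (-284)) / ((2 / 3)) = -4 / 923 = -0.00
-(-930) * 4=3720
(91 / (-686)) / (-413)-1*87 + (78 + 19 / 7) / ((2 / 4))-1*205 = -5284735 / 40474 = -130.57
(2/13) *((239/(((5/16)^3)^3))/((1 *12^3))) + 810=1068541560622/685546875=1558.67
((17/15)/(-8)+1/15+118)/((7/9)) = 42453/280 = 151.62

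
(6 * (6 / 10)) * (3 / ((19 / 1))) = 54 / 95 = 0.57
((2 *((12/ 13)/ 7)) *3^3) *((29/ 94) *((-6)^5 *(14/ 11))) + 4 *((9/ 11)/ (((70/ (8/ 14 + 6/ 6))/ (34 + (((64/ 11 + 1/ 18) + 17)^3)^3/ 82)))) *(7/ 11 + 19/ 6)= 122951604870146515932531231737580066113/ 21051317905848557087910589440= 5840565679.55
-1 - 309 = -310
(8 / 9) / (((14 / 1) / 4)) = 16 / 63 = 0.25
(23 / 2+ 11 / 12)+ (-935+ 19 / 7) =-77269 / 84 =-919.87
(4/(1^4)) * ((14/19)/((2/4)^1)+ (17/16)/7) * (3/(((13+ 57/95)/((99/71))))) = 5136615/2568496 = 2.00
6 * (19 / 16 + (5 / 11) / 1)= 867 / 88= 9.85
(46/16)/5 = 23/40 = 0.58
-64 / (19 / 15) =-960 / 19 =-50.53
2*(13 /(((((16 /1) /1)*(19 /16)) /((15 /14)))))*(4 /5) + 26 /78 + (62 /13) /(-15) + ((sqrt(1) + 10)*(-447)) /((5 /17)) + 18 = -144359498 /8645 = -16698.61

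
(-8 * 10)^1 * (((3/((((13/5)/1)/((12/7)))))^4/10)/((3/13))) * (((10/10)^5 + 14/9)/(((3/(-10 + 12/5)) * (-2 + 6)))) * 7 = 4530816000/753571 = 6012.46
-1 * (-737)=737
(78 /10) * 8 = 312 /5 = 62.40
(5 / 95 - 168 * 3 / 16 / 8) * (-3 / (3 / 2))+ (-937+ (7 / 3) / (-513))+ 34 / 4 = -11336087 / 12312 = -920.73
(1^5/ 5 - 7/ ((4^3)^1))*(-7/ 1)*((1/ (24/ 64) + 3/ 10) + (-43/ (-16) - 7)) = 65569/ 76800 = 0.85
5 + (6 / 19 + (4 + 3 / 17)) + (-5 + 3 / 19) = 1502 / 323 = 4.65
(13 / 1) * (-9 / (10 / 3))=-351 / 10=-35.10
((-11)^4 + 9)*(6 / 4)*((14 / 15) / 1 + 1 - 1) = 20510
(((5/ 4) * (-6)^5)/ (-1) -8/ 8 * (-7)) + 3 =9730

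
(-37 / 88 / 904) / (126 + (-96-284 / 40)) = -185 / 9108704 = -0.00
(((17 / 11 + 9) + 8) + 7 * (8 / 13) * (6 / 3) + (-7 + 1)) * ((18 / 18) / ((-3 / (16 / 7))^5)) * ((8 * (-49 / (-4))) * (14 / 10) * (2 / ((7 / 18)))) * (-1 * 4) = 101535711232 / 6621615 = 15333.98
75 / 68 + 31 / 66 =3529 / 2244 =1.57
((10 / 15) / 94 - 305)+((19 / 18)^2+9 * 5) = -3942205 / 15228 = -258.88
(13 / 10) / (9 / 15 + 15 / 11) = 143 / 216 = 0.66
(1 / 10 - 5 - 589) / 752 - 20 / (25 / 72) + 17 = -311251 / 7520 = -41.39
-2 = -2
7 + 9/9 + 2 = 10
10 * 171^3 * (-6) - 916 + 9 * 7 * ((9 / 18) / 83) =-49802253553 / 166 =-300013575.62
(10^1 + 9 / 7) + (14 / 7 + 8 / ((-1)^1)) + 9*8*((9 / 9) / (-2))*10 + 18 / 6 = -351.71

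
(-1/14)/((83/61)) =-61/1162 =-0.05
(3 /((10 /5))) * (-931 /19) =-73.50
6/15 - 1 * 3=-13/5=-2.60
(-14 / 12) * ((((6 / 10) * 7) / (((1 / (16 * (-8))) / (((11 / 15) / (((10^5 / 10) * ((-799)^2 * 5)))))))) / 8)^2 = -41503 / 14925140507849121093750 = -0.00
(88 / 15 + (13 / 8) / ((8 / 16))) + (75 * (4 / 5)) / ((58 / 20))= 51863 / 1740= 29.81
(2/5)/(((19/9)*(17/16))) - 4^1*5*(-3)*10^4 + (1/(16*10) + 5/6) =600001.02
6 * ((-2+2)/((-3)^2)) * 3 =0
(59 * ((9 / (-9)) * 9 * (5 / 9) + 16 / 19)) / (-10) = 4661 / 190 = 24.53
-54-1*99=-153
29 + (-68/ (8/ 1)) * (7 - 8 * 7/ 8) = 29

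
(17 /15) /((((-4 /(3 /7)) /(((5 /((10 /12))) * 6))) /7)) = -153 /5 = -30.60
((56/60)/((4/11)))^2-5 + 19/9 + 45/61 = 243569/54900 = 4.44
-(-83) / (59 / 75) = 6225 / 59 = 105.51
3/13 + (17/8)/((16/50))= 5717/832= 6.87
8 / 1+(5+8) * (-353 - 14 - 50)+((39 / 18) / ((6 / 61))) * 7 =-189317 / 36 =-5258.81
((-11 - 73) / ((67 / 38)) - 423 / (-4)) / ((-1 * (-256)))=15573 / 68608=0.23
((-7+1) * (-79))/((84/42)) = 237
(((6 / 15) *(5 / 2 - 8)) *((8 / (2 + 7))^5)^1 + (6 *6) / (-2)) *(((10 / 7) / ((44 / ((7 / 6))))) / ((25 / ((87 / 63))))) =-11755063 / 292292550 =-0.04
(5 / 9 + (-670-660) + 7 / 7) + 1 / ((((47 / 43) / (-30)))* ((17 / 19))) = -9773434 / 7191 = -1359.12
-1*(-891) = 891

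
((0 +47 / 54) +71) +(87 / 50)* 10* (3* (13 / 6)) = 24971 / 135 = 184.97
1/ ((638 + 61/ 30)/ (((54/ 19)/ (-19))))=-1620/ 6931561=-0.00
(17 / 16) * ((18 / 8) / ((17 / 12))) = 27 / 16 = 1.69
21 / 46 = 0.46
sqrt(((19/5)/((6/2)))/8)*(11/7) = 11*sqrt(570)/420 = 0.63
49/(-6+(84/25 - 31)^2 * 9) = 30625/4293579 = 0.01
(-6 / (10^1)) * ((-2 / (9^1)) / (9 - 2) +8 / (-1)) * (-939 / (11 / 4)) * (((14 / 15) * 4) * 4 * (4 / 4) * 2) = -3685888 / 75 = -49145.17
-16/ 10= -8/ 5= -1.60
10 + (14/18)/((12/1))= 1087/108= 10.06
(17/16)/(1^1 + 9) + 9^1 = 1457/160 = 9.11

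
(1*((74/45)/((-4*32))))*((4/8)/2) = -37/11520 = -0.00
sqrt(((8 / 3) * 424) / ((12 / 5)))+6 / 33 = 2 / 11+4 * sqrt(265) / 3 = 21.89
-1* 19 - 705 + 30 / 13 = -9382 / 13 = -721.69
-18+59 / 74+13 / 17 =-16.44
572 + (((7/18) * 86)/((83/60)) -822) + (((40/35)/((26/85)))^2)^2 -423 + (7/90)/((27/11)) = -6278105288188619/13830883884090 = -453.92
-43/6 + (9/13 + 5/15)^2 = -18601/3042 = -6.11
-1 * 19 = -19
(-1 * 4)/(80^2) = -1/1600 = -0.00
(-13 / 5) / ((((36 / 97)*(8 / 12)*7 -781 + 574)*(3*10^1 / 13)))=16393 / 2986650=0.01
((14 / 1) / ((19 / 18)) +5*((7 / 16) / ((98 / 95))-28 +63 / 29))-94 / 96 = -42482567 / 370272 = -114.73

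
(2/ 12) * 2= 1/ 3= 0.33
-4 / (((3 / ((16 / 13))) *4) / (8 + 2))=-160 / 39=-4.10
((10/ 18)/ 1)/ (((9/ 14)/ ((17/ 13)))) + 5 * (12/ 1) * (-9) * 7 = -3979150/ 1053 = -3778.87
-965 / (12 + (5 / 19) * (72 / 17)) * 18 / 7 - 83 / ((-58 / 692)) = 114806891 / 143318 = 801.06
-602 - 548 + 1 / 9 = -10349 / 9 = -1149.89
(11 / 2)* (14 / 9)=77 / 9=8.56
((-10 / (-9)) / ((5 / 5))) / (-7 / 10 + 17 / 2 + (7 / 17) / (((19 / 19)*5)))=85 / 603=0.14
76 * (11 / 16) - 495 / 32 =1177 / 32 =36.78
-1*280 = -280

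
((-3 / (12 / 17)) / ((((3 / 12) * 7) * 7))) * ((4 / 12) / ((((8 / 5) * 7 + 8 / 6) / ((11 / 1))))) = -935 / 9212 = -0.10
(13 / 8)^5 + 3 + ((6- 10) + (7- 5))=404061 / 32768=12.33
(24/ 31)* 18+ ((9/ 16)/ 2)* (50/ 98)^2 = 33365799/ 2381792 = 14.01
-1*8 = -8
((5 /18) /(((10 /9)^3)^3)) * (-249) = -26.80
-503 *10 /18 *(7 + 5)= -10060 /3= -3353.33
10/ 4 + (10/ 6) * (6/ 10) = 7/ 2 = 3.50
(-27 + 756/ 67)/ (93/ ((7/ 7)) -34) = -0.27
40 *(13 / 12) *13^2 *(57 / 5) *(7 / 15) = 38960.13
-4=-4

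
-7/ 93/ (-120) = 7/ 11160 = 0.00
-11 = -11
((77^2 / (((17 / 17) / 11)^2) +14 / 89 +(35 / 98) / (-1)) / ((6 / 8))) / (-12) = -893891365 / 11214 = -79712.09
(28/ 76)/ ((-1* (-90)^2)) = -7/ 153900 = -0.00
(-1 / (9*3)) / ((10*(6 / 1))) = -1 / 1620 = -0.00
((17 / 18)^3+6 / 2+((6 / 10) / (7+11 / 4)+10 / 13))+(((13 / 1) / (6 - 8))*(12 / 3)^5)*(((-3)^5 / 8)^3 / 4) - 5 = 17677996789183 / 379080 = 46633947.42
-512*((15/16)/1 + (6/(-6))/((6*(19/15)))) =-7840/19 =-412.63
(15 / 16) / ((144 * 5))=1 / 768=0.00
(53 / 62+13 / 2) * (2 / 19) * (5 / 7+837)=140736 / 217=648.55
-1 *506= -506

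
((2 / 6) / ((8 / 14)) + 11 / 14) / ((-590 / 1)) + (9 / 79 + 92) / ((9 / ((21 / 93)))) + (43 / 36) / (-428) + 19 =110679092161 / 5194740432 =21.31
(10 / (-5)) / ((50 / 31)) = -31 / 25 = -1.24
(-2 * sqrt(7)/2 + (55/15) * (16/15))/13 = 176/585 -sqrt(7)/13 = 0.10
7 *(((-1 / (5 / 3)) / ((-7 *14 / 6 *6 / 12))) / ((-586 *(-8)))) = 9 / 82040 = 0.00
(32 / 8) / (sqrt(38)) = 2* sqrt(38) / 19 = 0.65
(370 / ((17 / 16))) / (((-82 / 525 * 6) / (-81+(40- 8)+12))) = 9583000 / 697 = 13748.92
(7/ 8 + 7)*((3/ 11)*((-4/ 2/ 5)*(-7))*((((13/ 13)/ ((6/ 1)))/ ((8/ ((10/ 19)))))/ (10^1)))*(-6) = -1323/ 33440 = -0.04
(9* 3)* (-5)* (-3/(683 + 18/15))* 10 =20250/3421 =5.92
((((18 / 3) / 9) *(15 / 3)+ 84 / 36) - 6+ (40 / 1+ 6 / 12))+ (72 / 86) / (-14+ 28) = 72649 / 1806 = 40.23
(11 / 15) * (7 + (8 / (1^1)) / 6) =55 / 9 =6.11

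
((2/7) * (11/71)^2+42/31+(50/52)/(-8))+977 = 222579852975/227530576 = 978.24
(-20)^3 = -8000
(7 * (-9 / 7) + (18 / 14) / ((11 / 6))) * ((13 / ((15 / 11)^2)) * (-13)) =754.22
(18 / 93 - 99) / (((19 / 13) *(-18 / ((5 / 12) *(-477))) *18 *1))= -3517345 / 84816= -41.47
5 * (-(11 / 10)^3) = -1331 / 200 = -6.66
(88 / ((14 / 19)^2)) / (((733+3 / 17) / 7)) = 3553 / 2296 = 1.55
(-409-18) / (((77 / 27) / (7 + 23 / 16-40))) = 831735 / 176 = 4725.77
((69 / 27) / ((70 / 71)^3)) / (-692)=-8231953 / 2136204000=-0.00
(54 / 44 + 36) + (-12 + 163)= 4141 / 22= 188.23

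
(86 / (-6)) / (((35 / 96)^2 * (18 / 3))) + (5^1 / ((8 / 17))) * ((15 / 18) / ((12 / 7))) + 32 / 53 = -12.20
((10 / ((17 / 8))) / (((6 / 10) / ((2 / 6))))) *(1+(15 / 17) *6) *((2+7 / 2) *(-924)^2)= 22330985600 / 289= 77269846.37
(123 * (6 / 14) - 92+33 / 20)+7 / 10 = -5171 / 140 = -36.94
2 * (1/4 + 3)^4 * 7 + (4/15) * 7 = 3002489/1920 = 1563.80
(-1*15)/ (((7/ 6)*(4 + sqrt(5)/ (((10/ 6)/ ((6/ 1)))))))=450/ 427 - 405*sqrt(5)/ 427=-1.07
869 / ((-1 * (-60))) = 869 / 60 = 14.48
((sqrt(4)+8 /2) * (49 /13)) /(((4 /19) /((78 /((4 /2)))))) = 8379 /2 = 4189.50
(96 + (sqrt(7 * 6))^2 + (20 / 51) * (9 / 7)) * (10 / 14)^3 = 2060250 / 40817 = 50.48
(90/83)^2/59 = 8100/406451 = 0.02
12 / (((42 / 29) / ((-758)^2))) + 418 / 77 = 4760678.57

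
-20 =-20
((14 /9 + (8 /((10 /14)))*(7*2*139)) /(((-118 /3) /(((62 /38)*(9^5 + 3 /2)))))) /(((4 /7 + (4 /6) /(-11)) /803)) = -111018642105787647 /1322780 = -83928273867.00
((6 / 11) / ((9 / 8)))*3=16 / 11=1.45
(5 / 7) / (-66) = -5 / 462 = -0.01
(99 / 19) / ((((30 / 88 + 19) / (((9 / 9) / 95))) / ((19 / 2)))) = 2178 / 80845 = 0.03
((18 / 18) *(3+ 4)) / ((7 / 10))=10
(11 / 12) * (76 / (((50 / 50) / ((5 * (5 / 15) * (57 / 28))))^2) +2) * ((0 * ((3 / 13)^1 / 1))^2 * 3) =0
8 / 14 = 4 / 7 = 0.57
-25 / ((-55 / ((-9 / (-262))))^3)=729 / 119688364840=0.00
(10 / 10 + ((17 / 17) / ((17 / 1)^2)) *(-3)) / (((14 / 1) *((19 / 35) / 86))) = 61490 / 5491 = 11.20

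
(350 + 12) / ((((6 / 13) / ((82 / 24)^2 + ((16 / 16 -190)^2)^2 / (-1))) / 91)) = -39343502912379029 / 432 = -91072923408284.79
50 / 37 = 1.35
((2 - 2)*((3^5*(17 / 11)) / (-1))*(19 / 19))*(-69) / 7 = 0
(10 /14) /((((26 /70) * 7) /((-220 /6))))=-10.07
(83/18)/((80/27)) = 249/160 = 1.56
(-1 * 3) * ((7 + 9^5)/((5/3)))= -531504/5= -106300.80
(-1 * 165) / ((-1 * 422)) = 165 / 422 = 0.39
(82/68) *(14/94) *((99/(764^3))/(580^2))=28413/239724729819596800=0.00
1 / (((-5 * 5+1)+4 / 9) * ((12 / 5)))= -15 / 848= -0.02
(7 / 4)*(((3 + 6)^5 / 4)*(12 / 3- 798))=-164097171 / 8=-20512146.38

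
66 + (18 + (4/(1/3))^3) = 1812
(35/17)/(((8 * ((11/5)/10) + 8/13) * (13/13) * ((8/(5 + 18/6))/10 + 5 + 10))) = 56875/990862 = 0.06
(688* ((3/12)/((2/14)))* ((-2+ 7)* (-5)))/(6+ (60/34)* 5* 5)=-127925/213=-600.59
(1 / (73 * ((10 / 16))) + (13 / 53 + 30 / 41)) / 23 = 792279 / 18242335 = 0.04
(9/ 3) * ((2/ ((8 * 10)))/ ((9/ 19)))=19/ 120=0.16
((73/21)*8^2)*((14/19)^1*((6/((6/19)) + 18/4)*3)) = 219584/19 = 11557.05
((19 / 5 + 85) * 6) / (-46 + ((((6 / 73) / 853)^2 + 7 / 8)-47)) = -82635753229632 / 14288323508845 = -5.78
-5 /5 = -1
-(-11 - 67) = 78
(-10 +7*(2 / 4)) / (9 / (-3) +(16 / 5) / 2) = 65 / 14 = 4.64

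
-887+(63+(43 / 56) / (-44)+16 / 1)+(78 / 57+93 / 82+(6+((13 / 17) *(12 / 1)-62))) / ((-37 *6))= -975308993685 / 1207337824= -807.82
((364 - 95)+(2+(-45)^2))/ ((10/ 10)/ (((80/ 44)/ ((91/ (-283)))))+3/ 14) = 90967520/ 1483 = 61340.20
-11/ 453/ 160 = -11/ 72480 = -0.00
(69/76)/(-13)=-69/988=-0.07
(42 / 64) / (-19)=-0.03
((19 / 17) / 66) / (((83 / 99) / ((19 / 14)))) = 1083 / 39508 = 0.03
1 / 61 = 0.02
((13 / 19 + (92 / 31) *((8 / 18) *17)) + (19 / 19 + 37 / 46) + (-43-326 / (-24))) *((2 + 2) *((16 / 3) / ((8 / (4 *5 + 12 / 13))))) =-251.37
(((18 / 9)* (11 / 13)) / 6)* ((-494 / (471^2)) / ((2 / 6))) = -418 / 221841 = -0.00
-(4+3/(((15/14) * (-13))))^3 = -14886936/274625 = -54.21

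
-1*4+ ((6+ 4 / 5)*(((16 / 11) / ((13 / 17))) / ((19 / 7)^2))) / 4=-919172 / 258115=-3.56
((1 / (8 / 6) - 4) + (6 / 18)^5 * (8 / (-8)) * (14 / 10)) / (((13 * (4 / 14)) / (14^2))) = -5427289 / 31590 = -171.80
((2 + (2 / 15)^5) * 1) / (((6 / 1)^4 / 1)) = 759391 / 492075000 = 0.00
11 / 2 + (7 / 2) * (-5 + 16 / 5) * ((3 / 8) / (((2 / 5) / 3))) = -391 / 32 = -12.22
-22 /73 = -0.30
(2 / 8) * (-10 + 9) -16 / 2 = -33 / 4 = -8.25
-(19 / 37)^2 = -361 / 1369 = -0.26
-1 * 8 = -8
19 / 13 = 1.46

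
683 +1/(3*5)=10246/15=683.07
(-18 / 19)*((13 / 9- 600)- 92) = 654.21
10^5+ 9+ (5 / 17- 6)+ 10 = 1700226 / 17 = 100013.29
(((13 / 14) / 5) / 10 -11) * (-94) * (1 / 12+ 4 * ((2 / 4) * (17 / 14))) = 2592.92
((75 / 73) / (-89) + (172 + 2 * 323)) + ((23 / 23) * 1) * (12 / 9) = 15969401 / 19491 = 819.32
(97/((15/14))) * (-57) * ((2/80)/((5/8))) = -25802/125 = -206.42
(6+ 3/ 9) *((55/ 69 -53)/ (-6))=34219/ 621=55.10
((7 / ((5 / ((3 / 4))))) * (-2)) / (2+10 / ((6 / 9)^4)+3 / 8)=-0.04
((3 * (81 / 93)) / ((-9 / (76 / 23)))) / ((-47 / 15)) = 10260 / 33511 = 0.31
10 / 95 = 2 / 19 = 0.11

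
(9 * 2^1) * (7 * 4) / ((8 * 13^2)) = 63 / 169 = 0.37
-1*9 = -9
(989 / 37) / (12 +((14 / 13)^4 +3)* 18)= 28246829 / 95331018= 0.30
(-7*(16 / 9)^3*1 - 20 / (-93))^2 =781406496784 / 510714801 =1530.03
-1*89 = -89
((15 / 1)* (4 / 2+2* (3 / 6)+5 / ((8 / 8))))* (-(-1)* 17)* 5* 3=30600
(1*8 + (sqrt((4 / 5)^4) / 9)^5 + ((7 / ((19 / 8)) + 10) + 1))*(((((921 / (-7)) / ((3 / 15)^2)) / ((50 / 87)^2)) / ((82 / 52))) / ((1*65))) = -62084480690436939403 / 29115505371093750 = -2132.35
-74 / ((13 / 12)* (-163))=888 / 2119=0.42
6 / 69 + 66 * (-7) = -10624 / 23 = -461.91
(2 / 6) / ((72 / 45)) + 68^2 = 110981 / 24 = 4624.21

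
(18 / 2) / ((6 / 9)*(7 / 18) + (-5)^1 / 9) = -243 / 8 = -30.38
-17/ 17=-1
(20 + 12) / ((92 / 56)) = 448 / 23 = 19.48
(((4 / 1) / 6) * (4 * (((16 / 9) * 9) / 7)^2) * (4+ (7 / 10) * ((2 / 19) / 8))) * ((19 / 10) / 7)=390016 / 25725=15.16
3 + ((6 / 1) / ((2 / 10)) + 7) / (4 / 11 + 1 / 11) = 422 / 5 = 84.40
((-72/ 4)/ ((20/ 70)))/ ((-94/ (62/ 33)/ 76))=49476/ 517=95.70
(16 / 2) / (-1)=-8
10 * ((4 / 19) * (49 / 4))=490 / 19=25.79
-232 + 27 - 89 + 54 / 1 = -240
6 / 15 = 2 / 5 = 0.40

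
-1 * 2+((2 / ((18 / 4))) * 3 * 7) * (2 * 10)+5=569 / 3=189.67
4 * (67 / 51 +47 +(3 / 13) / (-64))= 2049895 / 10608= 193.24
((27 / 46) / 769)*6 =81 / 17687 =0.00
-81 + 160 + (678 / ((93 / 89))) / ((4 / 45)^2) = 20385017 / 248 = 82197.65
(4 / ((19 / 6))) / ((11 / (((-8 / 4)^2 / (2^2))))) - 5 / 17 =-637 / 3553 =-0.18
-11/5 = -2.20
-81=-81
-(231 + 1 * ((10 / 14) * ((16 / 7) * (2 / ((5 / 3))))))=-11415 / 49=-232.96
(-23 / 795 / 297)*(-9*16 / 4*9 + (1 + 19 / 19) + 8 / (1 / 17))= 1426 / 78705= 0.02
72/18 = 4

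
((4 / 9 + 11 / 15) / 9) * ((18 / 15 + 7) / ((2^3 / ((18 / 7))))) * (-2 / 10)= -2173 / 31500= -0.07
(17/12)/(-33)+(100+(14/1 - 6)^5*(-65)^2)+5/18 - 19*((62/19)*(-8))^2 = 138431952.02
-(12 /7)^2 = -144 /49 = -2.94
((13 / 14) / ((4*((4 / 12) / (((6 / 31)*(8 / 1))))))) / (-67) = -234 / 14539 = -0.02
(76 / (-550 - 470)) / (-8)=0.01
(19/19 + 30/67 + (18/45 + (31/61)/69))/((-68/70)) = -538538/282003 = -1.91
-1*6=-6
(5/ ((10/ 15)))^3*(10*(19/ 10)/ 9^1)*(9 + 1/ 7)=57000/ 7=8142.86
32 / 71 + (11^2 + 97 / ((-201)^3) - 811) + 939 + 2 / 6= 144016144981 / 576562671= 249.78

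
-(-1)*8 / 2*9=36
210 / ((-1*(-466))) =105 / 233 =0.45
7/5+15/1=82/5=16.40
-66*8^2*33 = -139392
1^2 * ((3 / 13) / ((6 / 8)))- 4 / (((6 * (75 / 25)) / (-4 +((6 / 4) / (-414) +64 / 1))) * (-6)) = 245075 / 96876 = 2.53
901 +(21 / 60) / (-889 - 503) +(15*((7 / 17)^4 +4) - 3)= 958.43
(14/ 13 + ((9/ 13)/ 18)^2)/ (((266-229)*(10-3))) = 729/ 175084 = 0.00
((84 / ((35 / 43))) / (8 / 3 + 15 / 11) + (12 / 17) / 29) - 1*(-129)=50694789 / 327845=154.63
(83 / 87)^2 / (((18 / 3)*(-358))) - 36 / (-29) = 20175719 / 16258212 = 1.24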